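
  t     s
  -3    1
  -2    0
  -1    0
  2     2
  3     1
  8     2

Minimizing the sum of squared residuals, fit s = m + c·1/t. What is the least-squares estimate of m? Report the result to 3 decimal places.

Entries of AᵀA: Σ1 = 6, Σ1/t = -7/8, Σ1/t·1/t = 1001/576.
And Σs = 6, Σ1/t·s = 5/4.
So AᵀA·[m, c]ᵀ = Aᵀs: [[6, -7/8]; [-7/8, 1001/576]]·[m, c]ᵀ = [6, 5/4]ᵀ.
Eliminating c: (1001/576)·(row 1) − (-7/8)·(row 2) gives (1855/192)·m = (1001/576)·6 − (-7/8)·(5/4) = 553/48, so m = 316/265.
Then c = ((5/4) − (-7/8)·(316/265))/(1001/576) = 2448/1855.

m = 1.192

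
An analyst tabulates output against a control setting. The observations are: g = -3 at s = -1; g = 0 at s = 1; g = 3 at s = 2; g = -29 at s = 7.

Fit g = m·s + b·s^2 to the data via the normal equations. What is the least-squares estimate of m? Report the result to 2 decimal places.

Setting ∂/∂m … = 0 gives: 55·m + 351·b = -194;  351·m + 2419·b = -1412.
Determinant 55·2419 − 351² = 9844.
m = ((-194)·2419 − 351·(-1412))/9844 = 13163/4922; b = (55·(-1412) − 351·(-194))/9844 = -4783/4922.

m = 2.67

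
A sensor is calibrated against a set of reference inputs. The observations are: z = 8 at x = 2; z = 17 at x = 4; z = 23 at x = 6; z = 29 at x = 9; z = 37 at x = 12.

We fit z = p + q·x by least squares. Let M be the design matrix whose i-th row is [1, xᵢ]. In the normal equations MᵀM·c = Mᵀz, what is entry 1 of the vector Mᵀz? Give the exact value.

114

Entry 1 ↔ basis 1, so (Mᵀz)_{1} = Σᵢ zᵢ = (1)·(8) + (1)·(17) + (1)·(23) + (1)·(29) + (1)·(37) = 114.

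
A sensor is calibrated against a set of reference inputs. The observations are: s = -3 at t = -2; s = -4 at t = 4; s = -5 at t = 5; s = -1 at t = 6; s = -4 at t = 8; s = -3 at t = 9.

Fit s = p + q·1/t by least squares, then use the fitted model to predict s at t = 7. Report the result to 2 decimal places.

ŝ = -3.40

Normal-equation sums: Σ1 = 6, Σ1/t = 127/360, Σ1/t·1/t = 52909/129600.
Right-hand side: Σs = -20, Σ1/t·s = -3/2.
So XᵀX·[p, q]ᵀ = Xᵀs: [[6, 127/360]; [127/360, 52909/129600]]·[p, q]ᵀ = [-20, -3/2]ᵀ.
Δ = 6·(52909/129600) − (127/360)² = 12053/5184.
p = ((-20)·(52909/129600) − (127/360)·(-3/2))/(12053/5184) = -39584/12053; q = (6·(-3/2) − (127/360)·(-20))/(12053/5184) = -10080/12053.
At t = 7: ŝ = (-39584/12053)·(1) + (-10080/12053)·(1/7) = -41024/12053.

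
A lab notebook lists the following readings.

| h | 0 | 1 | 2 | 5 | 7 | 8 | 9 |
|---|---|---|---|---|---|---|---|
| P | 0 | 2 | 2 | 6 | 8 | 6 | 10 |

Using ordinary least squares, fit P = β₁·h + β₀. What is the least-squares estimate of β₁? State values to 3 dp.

The normal equations are: 224·β₁ + 32·β₀ = 230;  32·β₁ + 7·β₀ = 34.
(Σh·h = 224, Σh = 32, Σ1 = 7, Σh·P = 230, ΣP = 34.)
det = 224·7 − 32² = 544.
β₁ = (230·7 − 32·34)/544 = 261/272; β₀ = (224·34 − 32·230)/544 = 8/17.

β₁ = 0.960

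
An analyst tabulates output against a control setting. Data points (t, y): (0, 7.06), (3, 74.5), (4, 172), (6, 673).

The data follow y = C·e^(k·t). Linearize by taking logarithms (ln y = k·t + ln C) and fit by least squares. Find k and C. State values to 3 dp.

k = 0.765, C = 7.358

With ln yᵢ as the transformed response and tᵢ as the regressor:
Σt = 13.0000, Σ(t)² = 61.0000, Σln y = 17.9245, Σt·ln y = 72.5928.
Normal system: [[61.0000, 13.0000]; [13.0000, 4]]·[k, ln C]ᵀ = [72.5928, 17.9245]ᵀ.
Δ = 61.0000·4 − (13.0000)² = 75.0000; k = (72.5928·4 − 13.0000·17.9245)/75.0000 = 0.76471, ln C = (61.0000·17.9245 − 13.0000·72.5928)/75.0000 = 1.99582, so C = exp(1.99582) = 7.35824.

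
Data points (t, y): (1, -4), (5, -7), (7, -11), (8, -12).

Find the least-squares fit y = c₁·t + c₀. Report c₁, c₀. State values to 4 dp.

The normal equations are: 139·c₁ + 21·c₀ = -212;  21·c₁ + 4·c₀ = -34.
det = 139·4 − 21² = 115.
c₁ = ((-212)·4 − 21·(-34))/115 = -134/115; c₀ = (139·(-34) − 21·(-212))/115 = -274/115.

c₁ = -1.1652, c₀ = -2.3826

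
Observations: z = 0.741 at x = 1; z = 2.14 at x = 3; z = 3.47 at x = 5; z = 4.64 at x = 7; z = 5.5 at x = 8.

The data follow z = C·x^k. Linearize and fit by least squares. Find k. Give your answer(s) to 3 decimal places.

k = 0.954

Let Y = ln z. Fitting Y = k·ln x + ln C by least squares:
Σln x = 6.7334, Σ(ln x)² = 11.9079, Σln z = 4.9447, Σln x·ln z = 9.3696.
Equations: 11.9079·k + 6.7334·ln C = 9.3696;  6.7334·k + 5·ln C = 4.9447.
Slope k = (n·Σln x·ln z − Σln x·Σln z)/(n·Σ(ln x)² − (Σln x)²) = (5·9.3696 − 6.7334·4.9447)/14.2007 = 0.95441; ln C = (Σln z − k·Σln x)/n = -0.29636.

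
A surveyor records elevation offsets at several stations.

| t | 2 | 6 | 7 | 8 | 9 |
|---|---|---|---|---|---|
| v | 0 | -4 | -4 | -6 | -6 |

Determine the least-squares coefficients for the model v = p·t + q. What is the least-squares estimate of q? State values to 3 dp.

q = 1.699

Forming MᵀM = [[234, 32]; [32, 5]] and Mᵀv = [-154, -20]ᵀ gives MᵀM·[p, q]ᵀ = Mᵀv.
Δ = 234·5 − 32² = 146.
p = ((-154)·5 − 32·(-20))/146 = -65/73; q = (234·(-20) − 32·(-154))/146 = 124/73.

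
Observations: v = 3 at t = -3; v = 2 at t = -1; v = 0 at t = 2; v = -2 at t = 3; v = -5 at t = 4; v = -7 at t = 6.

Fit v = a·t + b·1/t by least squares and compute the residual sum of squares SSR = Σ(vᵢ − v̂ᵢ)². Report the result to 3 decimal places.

SSR = 7.735

Normal-equation sums: Σt·t = 75, Σt·1/t = 6, Σ1/t·1/t = 25/16.
Right-hand side: Σt·v = -79, Σ1/t·v = -73/12.
Determinant 75·(25/16) − 6² = 1299/16.
a = ((-79)·(25/16) − 6·(-73/12))/(1299/16) = -1391/1299; b = (75·(-73/12) − 6·(-79))/(1299/16) = 284/1299.
Residuals: -544/3897, 497/433, 880/433, 4441/3897, -334/433, -2383/3897; SSR = 30143/3897.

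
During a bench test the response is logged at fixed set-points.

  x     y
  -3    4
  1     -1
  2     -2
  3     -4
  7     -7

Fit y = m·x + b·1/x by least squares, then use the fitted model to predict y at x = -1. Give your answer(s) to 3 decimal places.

MᵀM·[m, b]ᵀ = Mᵀy reads: 72·m + 5·b = -78;  5·m + (2633/1764)·b = -17/3.
(Σx·x = 72, Σx·1/x = 5, Σ1/x·1/x = 2633/1764, Σx·y = -78, Σ1/x·y = -17/3.)
Δ = 72·(2633/1764) − 5² = 4041/49.
m = ((-78)·(2633/1764) − 5·(-17/3))/(4041/49) = -8633/8082; b = (72·(-17/3) − 5·(-78))/(4041/49) = -98/449.
At x = -1: ŷ = (-8633/8082)·(-1) + (-98/449)·(-1) = 10397/8082.

ŷ = 1.286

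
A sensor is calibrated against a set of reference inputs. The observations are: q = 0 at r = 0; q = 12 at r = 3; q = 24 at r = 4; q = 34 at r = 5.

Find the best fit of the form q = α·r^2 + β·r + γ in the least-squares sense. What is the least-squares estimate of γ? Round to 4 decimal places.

Setting ∂/∂α … = 0 gives: 962·α + 216·β + 50·γ = 1342;  216·α + 50·β + 12·γ = 302;  50·α + 12·β + 4·γ = 70.
Row-reducing yields α = 233/181, β = 91/181, γ = -18/181.

γ = -0.0994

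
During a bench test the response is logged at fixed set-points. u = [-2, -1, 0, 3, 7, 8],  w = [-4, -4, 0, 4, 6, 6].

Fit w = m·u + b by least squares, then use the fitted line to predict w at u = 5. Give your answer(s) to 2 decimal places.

ŵ = 3.96

Entries of MᵀM: Σu·u = 127, Σu = 15, Σ1 = 6.
For Mᵀw: Σu·w = 114, Σw = 8.
So MᵀM·[m, b]ᵀ = Mᵀw: [[127, 15]; [15, 6]]·[m, b]ᵀ = [114, 8]ᵀ.
Δ = 127·6 − 15² = 537.
m = (114·6 − 15·8)/537 = 188/179; b = (127·8 − 15·114)/537 = -694/537.
At u = 5: ŵ = (188/179)·(5) + (-694/537)·(1) = 2126/537.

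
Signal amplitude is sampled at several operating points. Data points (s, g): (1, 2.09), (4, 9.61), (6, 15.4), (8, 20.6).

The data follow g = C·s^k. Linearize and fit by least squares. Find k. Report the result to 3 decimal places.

Taking logs, ln g = k·ln s + ln C, so regress ln g on ln s.
AᵀA = [[9.4563, 5.2575]; [5.2575, 4]], rhs = [14.3272, 8.7596]ᵀ  (here Σln s = 5.2575, Σ(ln s)² = 9.4563, Σln g = 8.7596, Σln s·ln g = 14.3272).
Δ = 9.4563·4 − (5.2575)² = 10.1839; k = (14.3272·4 − 5.2575·8.7596)/10.1839 = 1.10517, ln C = (9.4563·8.7596 − 5.2575·14.3272)/10.1839 = 0.73730.

k = 1.105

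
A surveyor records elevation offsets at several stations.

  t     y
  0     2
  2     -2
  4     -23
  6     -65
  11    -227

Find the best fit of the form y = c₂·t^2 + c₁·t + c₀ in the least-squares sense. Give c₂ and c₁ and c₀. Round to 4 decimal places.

Entries of AᵀA: Σt^2·t^2 = 16209, Σt^2·t = 1619, Σt^2 = 177, Σt·t = 177, Σt = 23, Σ1 = 5.
Moment sums: Σt^2·y = -30183, Σt·y = -2983, Σy = -315.
Solving the 3×3 system (Gaussian elimination) gives c₂ = -37661/18829, c₁ = 40053/37658, c₀ = 109701/37658.

c₂ = -2.0002, c₁ = 1.0636, c₀ = 2.9131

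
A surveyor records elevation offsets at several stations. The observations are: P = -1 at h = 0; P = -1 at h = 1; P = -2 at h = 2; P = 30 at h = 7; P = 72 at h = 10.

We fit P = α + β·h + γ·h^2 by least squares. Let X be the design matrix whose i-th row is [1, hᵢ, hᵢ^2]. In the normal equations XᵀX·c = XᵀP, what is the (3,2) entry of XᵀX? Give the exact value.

1352

Row 3 ↔ basis h^2, column 2 ↔ basis h, so (XᵀX)_{3,2} = Σᵢ (h^2)·(h) = (0)·(0) + (1)·(1) + (4)·(2) + (49)·(7) + (100)·(10) = 1352.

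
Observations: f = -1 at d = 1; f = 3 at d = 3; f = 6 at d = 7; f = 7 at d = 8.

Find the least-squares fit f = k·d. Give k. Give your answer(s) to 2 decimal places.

From the data, Σd·d = 123.
And Σd·f = 106.
k = 106/123 = 0.861789.

k = 0.86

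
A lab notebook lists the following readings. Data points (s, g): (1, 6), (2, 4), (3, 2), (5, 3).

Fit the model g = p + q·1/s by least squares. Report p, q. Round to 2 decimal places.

Sums needed: Σ1 = 4, Σ1/s = 61/30, Σ1/s·1/s = 1261/900.
Right-hand side: Σg = 15, Σ1/s·g = 139/15.
AᵀA·[p, q]ᵀ = Aᵀg becomes [[4, 61/30]; [61/30, 1261/900]]·[p, q]ᵀ = [15, 139/15]ᵀ.
Determinant 4·(1261/900) − (61/30)² = 147/100.
p = (15·(1261/900) − (61/30)·(139/15))/(147/100) = 1957/1323; q = (4·(139/15) − (61/30)·15)/(147/100) = 1970/441.

p = 1.48, q = 4.47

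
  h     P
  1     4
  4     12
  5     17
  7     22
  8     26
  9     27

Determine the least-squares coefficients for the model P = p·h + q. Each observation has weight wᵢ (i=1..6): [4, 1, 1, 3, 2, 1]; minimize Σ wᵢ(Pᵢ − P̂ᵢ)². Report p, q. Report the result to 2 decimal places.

Entries of XᵀWX: Σwᵢ·h·h = 401, Σwᵢ·h = 59, Σwᵢ·1 = 12.
Right-hand side: Σwᵢ·h·P = 1270, Σwᵢ·P = 190.
So XᵀWX·[p, q]ᵀ = XᵀWP: [[401, 59]; [59, 12]]·[p, q]ᵀ = [1270, 190]ᵀ.
Δ = 401·12 − 59² = 1331.
p = (1270·12 − 59·190)/1331 = 4030/1331; q = (401·190 − 59·1270)/1331 = 1260/1331.

p = 3.03, q = 0.95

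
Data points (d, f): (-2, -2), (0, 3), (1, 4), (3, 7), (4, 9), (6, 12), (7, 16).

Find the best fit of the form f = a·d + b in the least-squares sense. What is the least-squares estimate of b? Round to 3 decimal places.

b = 2.036

Setting ∂/∂a … = 0 gives: 115·a + 19·b = 249;  19·a + 7·b = 49.
(Σd·d = 115, Σd = 19, Σ1 = 7, Σd·f = 249, Σf = 49.)
Determinant 115·7 − 19² = 444.
a = (249·7 − 19·49)/444 = 203/111; b = (115·49 − 19·249)/444 = 226/111.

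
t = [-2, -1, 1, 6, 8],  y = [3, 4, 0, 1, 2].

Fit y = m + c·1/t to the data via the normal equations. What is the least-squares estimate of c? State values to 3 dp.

Entries of AᵀA: Σ1 = 5, Σ1/t = -5/24, Σ1/t·1/t = 1321/576.
Right-hand side: Σy = 10, Σ1/t·y = -61/12.
Normal equations: [[5, -5/24]; [-5/24, 1321/576]]·[m, c]ᵀ = [10, -61/12]ᵀ.
Δ = 5·(1321/576) − (-5/24)² = 1645/144.
m = (10·(1321/576) − (-5/24)·(-61/12))/(1645/144) = 90/47; c = (5·(-61/12) − (-5/24)·10)/(1645/144) = -96/47.

c = -2.043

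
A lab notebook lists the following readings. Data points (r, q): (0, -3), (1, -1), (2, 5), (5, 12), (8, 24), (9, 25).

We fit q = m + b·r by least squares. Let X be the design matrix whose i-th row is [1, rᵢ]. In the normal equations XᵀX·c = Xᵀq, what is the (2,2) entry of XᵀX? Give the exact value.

Row 2 ↔ basis r, column 2 ↔ basis r, so (XᵀX)_{2,2} = Σᵢ (r)·(r) = (0)·(0) + (1)·(1) + (2)·(2) + (5)·(5) + (8)·(8) + (9)·(9) = 175.

175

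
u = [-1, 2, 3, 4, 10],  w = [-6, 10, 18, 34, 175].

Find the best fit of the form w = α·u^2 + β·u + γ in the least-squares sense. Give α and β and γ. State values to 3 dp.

From the data, Σu^2·u^2 = 10354, Σu^2·u = 1098, Σu^2 = 130, Σu·u = 130, Σu = 18, Σ1 = 5.
Right-hand side: Σu^2·w = 18240, Σu·w = 1966, Σw = 231.
Inverting the 3×3 Gram matrix, [α, β, γ]ᵀ = [103731/72256, 254857/72256, -34533/9032]ᵀ.

α = 1.436, β = 3.527, γ = -3.823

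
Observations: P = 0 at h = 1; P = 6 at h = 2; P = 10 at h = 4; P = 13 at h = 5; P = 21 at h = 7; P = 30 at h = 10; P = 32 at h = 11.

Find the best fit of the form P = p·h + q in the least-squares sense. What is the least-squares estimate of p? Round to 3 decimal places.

p = 3.157

Normal-equation sums: Σh·h = 316, Σh = 40, Σ1 = 7.
And Σh·P = 916, ΣP = 112.
So MᵀM·[p, q]ᵀ = MᵀP: [[316, 40]; [40, 7]]·[p, q]ᵀ = [916, 112]ᵀ.
Eliminating q: 7·(row 1) − 40·(row 2) gives 612·p = 7·916 − 40·112 = 1932, so p = 161/51.
Then q = (112 − 40·(161/51))/7 = -104/51.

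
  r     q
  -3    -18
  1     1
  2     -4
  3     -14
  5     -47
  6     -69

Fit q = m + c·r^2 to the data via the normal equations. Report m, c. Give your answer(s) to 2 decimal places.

m = 2.83, c = -2.00

From the data, Σ1 = 6, Σr^2 = 84, Σr^2·r^2 = 2100.
And Σq = -151, Σr^2·q = -3962.
So MᵀM·[m, c]ᵀ = Mᵀq: [[6, 84]; [84, 2100]]·[m, c]ᵀ = [-151, -3962]ᵀ.
Determinant 6·2100 − 84² = 5544.
m = ((-151)·2100 − 84·(-3962))/5544 = 17/6; c = (6·(-3962) − 84·(-151))/5544 = -2.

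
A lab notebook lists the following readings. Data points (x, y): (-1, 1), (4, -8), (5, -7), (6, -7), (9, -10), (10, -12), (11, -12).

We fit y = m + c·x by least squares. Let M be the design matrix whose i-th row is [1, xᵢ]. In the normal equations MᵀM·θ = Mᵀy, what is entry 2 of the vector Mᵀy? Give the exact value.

-452

Entry 2 ↔ basis x, so (Mᵀy)_{2} = Σᵢ (x)·yᵢ = (-1)·(1) + (4)·(-8) + (5)·(-7) + (6)·(-7) + (9)·(-10) + (10)·(-12) + (11)·(-12) = -452.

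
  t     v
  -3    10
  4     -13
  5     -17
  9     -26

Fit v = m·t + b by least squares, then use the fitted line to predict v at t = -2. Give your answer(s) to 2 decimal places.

v̂ = 6.08

XᵀX·[m, b]ᵀ = Xᵀv reads: 131·m + 15·b = -401;  15·m + 4·b = -46.
(Σt·t = 131, Σt = 15, Σ1 = 4, Σt·v = -401, Σv = -46.)
Eliminating b: 4·(row 1) − 15·(row 2) gives 299·m = 4·(-401) − 15·(-46) = -914, so m = -914/299.
Then b = ((-46) − 15·(-914/299))/4 = -11/299.
At t = -2: v̂ = (-914/299)·(-2) + (-11/299)·(1) = 79/13.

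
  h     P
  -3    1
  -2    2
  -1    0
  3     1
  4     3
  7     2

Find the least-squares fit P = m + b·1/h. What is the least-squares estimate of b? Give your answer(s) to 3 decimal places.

b = 1.256

Forming AᵀA = [[6, -31/28]; [-31/28, 10973/7056]] and AᵀP = [9, 1/28]ᵀ gives AᵀA·[m, b]ᵀ = AᵀP.
Determinant 6·(10973/7056) − (-31/28)² = 19063/2352.
m = (9·(10973/7056) − (-31/28)·(1/28))/(19063/2352) = 33012/19063; b = (6·(1/28) − (-31/28)·9)/(19063/2352) = 23940/19063.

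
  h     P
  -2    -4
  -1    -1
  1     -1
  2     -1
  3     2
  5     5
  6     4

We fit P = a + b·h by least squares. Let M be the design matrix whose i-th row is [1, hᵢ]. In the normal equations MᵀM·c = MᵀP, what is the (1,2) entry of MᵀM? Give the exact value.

14

Row 1 ↔ basis 1, column 2 ↔ basis h, so (MᵀM)_{1,2} = Σᵢ h = (1)·(-2) + (1)·(-1) + (1)·(1) + (1)·(2) + (1)·(3) + (1)·(5) + (1)·(6) = 14.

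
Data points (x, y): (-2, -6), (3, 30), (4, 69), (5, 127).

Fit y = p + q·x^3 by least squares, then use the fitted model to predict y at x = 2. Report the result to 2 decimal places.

ŷ = 10.95

From the data, Σ1 = 4, Σx^3 = 208, Σx^3·x^3 = 20514.
For Aᵀy: Σy = 220, Σx^3·y = 21149.
AᵀA·[p, q]ᵀ = Aᵀy becomes [[4, 208]; [208, 20514]]·[p, q]ᵀ = [220, 21149]ᵀ.
Δ = 4·20514 − 208² = 38792.
p = (220·20514 − 208·21149)/38792 = 1097/373; q = (4·21149 − 208·220)/38792 = 9709/9698.
At x = 2: ŷ = (1097/373)·(1) + (9709/9698)·(8) = 53097/4849.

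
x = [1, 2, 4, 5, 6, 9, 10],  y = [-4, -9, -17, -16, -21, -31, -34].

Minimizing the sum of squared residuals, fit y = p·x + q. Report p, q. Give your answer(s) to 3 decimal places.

p = -3.222, q = -1.824

Setting ∂/∂p … = 0 gives: 263·p + 37·q = -915;  37·p + 7·q = -132.
det = 263·7 − 37² = 472.
p = ((-915)·7 − 37·(-132))/472 = -1521/472; q = (263·(-132) − 37·(-915))/472 = -861/472.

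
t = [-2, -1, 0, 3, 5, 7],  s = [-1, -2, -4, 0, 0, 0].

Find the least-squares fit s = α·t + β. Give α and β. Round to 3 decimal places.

α = 0.281, β = -1.729

Sums needed: Σt·t = 88, Σt = 12, Σ1 = 6.
Right-hand side: Σt·s = 4, Σs = -7.
MᵀM·[α, β]ᵀ = Mᵀs becomes [[88, 12]; [12, 6]]·[α, β]ᵀ = [4, -7]ᵀ.
det = 88·6 − 12² = 384.
α = (4·6 − 12·(-7))/384 = 9/32; β = (88·(-7) − 12·4)/384 = -83/48.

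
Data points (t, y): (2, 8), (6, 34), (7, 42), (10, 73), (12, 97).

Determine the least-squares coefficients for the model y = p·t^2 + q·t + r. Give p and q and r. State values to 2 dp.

p = 0.41, q = 3.19, r = -0.02

Sums needed: Σt^2·t^2 = 34449, Σt^2·t = 3295, Σt^2 = 333, Σt·t = 333, Σt = 37, Σ1 = 5.
Right-hand side: Σt^2·y = 24582, Σt·y = 2408, Σy = 254.
Row-reducing yields p = 18511/45283, q = 144402/45283, r = -1031/45283.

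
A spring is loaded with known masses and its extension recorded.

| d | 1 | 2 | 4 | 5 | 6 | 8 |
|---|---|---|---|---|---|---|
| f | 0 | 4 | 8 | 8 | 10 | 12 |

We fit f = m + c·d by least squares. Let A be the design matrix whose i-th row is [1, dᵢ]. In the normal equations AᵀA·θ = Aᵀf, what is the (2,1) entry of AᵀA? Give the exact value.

Row 2 ↔ basis d, column 1 ↔ basis 1, so (AᵀA)_{2,1} = Σᵢ d = (1)·(1) + (2)·(1) + (4)·(1) + (5)·(1) + (6)·(1) + (8)·(1) = 26.

26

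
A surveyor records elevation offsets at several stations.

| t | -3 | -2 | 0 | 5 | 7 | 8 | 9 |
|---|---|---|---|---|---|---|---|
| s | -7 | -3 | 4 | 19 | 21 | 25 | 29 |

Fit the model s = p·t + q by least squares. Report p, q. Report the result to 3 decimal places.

p = 2.861, q = 2.763

Sums needed: Σt·t = 232, Σt = 24, Σ1 = 7.
Right-hand side: Σt·s = 730, Σs = 88.
det = 232·7 − 24² = 1048.
p = (730·7 − 24·88)/1048 = 1499/524; q = (232·88 − 24·730)/1048 = 362/131.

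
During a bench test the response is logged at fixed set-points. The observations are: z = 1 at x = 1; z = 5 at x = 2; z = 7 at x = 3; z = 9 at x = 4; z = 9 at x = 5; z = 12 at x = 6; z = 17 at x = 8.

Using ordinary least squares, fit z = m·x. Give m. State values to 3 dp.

Compute the Gram sums: Σx·x = 155.
Right-hand side: Σx·z = 321.
Normal equations: [[155]]·[m]ᵀ = [321]ᵀ.
m = 321/155 = 2.07097.

m = 2.071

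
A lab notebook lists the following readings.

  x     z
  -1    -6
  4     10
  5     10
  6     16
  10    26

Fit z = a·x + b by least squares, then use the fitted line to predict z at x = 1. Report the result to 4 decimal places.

Sums needed: Σx·x = 178, Σx = 24, Σ1 = 5.
Right-hand side: Σx·z = 452, Σz = 56.
Normal equations: [[178, 24]; [24, 5]]·[a, b]ᵀ = [452, 56]ᵀ.
Δ = 178·5 − 24² = 314.
a = (452·5 − 24·56)/314 = 458/157; b = (178·56 − 24·452)/314 = -440/157.
At x = 1: ẑ = (458/157)·(1) + (-440/157)·(1) = 18/157.

ẑ = 0.1146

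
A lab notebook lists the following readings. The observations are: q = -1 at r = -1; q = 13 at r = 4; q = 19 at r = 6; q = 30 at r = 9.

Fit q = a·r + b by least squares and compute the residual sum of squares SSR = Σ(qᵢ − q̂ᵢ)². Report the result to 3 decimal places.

SSR = 2.519

Normal-equation sums: Σr·r = 134, Σr = 18, Σ1 = 4.
And Σr·q = 437, Σq = 61.
Δ = 134·4 − 18² = 212.
a = (437·4 − 18·61)/212 = 325/106; b = (134·61 − 18·437)/212 = 77/53.
Residuals: 65/106, -38/53, -45/53, 101/106; SSR = 267/106.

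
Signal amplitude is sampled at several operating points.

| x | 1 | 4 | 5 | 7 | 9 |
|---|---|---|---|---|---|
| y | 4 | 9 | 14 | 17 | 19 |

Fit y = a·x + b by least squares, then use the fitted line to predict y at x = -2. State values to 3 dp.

ŷ = -1.565

Compute the Gram sums: Σx·x = 172, Σx = 26, Σ1 = 5.
Right-hand side: Σx·y = 400, Σy = 63.
Δ = 172·5 − 26² = 184.
a = (400·5 − 26·63)/184 = 181/92; b = (172·63 − 26·400)/184 = 109/46.
At x = -2: ŷ = (181/92)·(-2) + (109/46)·(1) = -36/23.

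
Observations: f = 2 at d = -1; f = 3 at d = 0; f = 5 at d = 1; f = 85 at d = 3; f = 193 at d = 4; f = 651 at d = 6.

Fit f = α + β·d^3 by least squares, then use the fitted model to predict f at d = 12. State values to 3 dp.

f̂ = 5182.125

AᵀA·[α, β]ᵀ = Aᵀf reads: 6·α + 307·β = 939;  307·α + 51483·β = 155266.
(Σ1 = 6, Σd^3 = 307, Σd^3·d^3 = 51483, Σf = 939, Σd^3·f = 155266.)
Δ = 6·51483 − 307² = 214649.
α = (939·51483 − 307·155266)/214649 = 675875/214649; β = (6·155266 − 307·939)/214649 = 643323/214649.
At d = 12: f̂ = (675875/214649)·(1) + (643323/214649)·(1728) = 1112338019/214649.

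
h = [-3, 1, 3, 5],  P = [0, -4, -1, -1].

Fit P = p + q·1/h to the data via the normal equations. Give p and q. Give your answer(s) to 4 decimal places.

p = -0.5911, q = -3.0296

From the data, Σ1 = 4, Σ1/h = 6/5, Σ1/h·1/h = 284/225.
Moment sums: ΣP = -6, Σ1/h·P = -68/15.
Eliminating q: (284/225)·(row 1) − (6/5)·(row 2) gives (812/225)·p = (284/225)·(-6) − (6/5)·(-68/15) = -32/15, so p = -120/203.
Then q = ((-68/15) − (6/5)·(-120/203))/(284/225) = -615/203.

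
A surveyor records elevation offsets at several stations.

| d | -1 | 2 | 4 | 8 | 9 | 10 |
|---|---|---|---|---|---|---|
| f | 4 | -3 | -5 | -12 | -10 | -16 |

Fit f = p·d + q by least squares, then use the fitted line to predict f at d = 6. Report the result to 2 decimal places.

Forming XᵀX = [[266, 32]; [32, 6]] and Xᵀf = [-376, -42]ᵀ gives XᵀX·[p, q]ᵀ = Xᵀf.
Eliminating q: 6·(row 1) − 32·(row 2) gives 572·p = 6·(-376) − 32·(-42) = -912, so p = -228/143.
Then q = ((-42) − 32·(-228/143))/6 = 215/143.
At d = 6: f̂ = (-228/143)·(6) + (215/143)·(1) = -1153/143.

f̂ = -8.06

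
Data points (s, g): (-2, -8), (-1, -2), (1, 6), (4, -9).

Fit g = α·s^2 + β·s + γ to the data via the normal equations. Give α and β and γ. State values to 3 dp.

The normal equations are: 274·α + 56·β + 22·γ = -172;  56·α + 22·β + 2·γ = -12;  22·α + 2·β + 4·γ = -13.
Inverting the 3×3 Gram matrix, [α, β, γ]ᵀ = [-69/44, 409/132, 505/132]ᵀ.

α = -1.568, β = 3.098, γ = 3.826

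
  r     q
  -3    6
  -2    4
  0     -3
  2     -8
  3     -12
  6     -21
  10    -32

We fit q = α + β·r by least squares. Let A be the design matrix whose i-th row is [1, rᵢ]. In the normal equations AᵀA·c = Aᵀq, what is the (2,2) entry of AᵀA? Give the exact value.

162

Row 2 ↔ basis r, column 2 ↔ basis r, so (AᵀA)_{2,2} = Σᵢ (r)·(r) = (-3)·(-3) + (-2)·(-2) + (0)·(0) + (2)·(2) + (3)·(3) + (6)·(6) + (10)·(10) = 162.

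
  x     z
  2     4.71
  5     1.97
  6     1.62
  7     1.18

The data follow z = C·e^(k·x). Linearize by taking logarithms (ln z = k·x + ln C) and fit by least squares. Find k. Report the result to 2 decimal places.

k = -0.27

With ln zᵢ as the transformed response and xᵢ as the regressor:
Σx = 20.0000, Σ(x)² = 114.0000, Σln z = 2.8757, Σx·ln z = 10.5427.
Equations: 114.0000·k + 20.0000·ln C = 10.5427;  20.0000·k + 4·ln C = 2.8757.
Solving (det = 56.0000): k = -0.27397, ln C = 2.08878.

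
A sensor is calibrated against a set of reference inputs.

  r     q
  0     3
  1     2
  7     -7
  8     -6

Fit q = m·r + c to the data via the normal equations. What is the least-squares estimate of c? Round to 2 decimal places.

c = 3.04

Forming AᵀA = [[114, 16]; [16, 4]] and Aᵀq = [-95, -8]ᵀ gives AᵀA·[m, c]ᵀ = Aᵀq.
det = 114·4 − 16² = 200.
m = ((-95)·4 − 16·(-8))/200 = -63/50; c = (114·(-8) − 16·(-95))/200 = 76/25.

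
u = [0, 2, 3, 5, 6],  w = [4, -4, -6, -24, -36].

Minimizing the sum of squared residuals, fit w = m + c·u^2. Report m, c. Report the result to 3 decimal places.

m = 2.665, c = -1.072

MᵀM·[m, c]ᵀ = Mᵀw reads: 5·m + 74·c = -66;  74·m + 2018·c = -1966.
(Σ1 = 5, Σu^2 = 74, Σu^2·u^2 = 2018, Σw = -66, Σu^2·w = -1966.)
Determinant 5·2018 − 74² = 4614.
m = ((-66)·2018 − 74·(-1966))/4614 = 6148/2307; c = (5·(-1966) − 74·(-66))/4614 = -2473/2307.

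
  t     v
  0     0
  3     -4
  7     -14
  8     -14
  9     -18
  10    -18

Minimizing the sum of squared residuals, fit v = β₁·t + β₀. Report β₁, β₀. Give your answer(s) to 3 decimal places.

The normal system AᵀA·[β₁, β₀]ᵀ = Aᵀv is [[303, 37]; [37, 6]]·[β₁, β₀]ᵀ = [-564, -68]ᵀ.
Determinant 303·6 − 37² = 449.
β₁ = ((-564)·6 − 37·(-68))/449 = -868/449; β₀ = (303·(-68) − 37·(-564))/449 = 264/449.

β₁ = -1.933, β₀ = 0.588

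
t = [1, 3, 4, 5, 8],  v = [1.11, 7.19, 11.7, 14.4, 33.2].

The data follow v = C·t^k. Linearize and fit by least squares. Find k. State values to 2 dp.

With ln vᵢ as the transformed response and ln tᵢ as the regressor:
Σln t = 6.1738, Σ(ln t)² = 10.0431, Σln v = 10.7064, Σln t·ln v = 17.1530.
Normal system: [[10.0431, 6.1738]; [6.1738, 5]]·[k, ln C]ᵀ = [17.1530, 10.7064]ᵀ.
Δ = 10.0431·5 − (6.1738)² = 12.1000; k = (17.1530·5 − 6.1738·10.7064)/12.1000 = 1.62529, ln C = (10.0431·10.7064 − 6.1738·17.1530)/12.1000 = 0.13445.

k = 1.63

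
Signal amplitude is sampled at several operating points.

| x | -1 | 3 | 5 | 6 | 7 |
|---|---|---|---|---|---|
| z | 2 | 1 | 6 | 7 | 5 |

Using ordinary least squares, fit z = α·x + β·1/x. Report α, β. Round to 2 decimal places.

α = 1.03, β = -3.11

Forming MᵀM = [[120, 5]; [5, 52889/44100]] and Mᵀz = [108, 99/70]ᵀ gives MᵀM·[α, β]ᵀ = Mᵀz.
Eliminating β: (52889/44100)·(row 1) − 5·(row 2) gives (87403/735)·α = (52889/44100)·108 − 5·(99/70) = 300009/2450, so α = 900027/874030.
Then β = ((99/70) − 5·(900027/874030))/(52889/44100) = -272160/87403.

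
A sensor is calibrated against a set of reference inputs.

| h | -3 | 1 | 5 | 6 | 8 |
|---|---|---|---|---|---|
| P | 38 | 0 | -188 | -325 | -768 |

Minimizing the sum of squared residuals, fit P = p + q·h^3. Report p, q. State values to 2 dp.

p = -0.68, q = -1.50

The normal system AᵀA·[p, q]ᵀ = AᵀP is [[5, 827]; [827, 325155]]·[p, q]ᵀ = [-1243, -487942]ᵀ.
det = 5·325155 − 827² = 941846.
p = ((-1243)·325155 − 827·(-487942))/941846 = -639631/941846; q = (5·(-487942) − 827·(-1243))/941846 = -1411749/941846.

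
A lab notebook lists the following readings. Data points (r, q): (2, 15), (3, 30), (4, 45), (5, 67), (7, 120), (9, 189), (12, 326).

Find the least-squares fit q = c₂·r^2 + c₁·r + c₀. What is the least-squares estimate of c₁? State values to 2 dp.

Forming XᵀX = [[30676, 3024, 328]; [3024, 328, 42]; [328, 42, 7]] and Xᵀq = [70858, 7088, 792]ᵀ gives XᵀX·[c₂, c₁, c₀]ᵀ = Xᵀq.
Solving the 3×3 system (Gaussian elimination) gives c₂ = 85721/42162, c₁ = 17476/7027, c₀ = 62276/21081.

c₁ = 2.49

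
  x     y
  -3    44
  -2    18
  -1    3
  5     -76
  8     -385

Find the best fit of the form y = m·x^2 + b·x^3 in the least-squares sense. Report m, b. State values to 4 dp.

m = 1.9624, b = -0.9974

Setting ∂/∂m … = 0 gives: 4819·m + 35617·b = -26069;  35617·m + 278563·b = -207955.
det = 4819·278563 − 35617² = 73824408.
m = ((-26069)·278563 − 35617·(-207955))/73824408 = 36218597/18456102; b = (4819·(-207955) − 35617·(-26069))/73824408 = -18408893/18456102.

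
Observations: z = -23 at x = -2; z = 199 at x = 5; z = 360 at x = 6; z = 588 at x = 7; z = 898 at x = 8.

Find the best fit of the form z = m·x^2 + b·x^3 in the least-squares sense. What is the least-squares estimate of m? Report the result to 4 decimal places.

m = -2.0867

The normal equations are: 8434·m + 60444·b = 104127;  60444·m + 442138·b = 764279.
Determinant 8434·442138 − 60444² = 75514756.
m = (104127·442138 − 60444·764279)/75514756 = -78788175/37757378; b = (8434·764279 − 60444·104127)/75514756 = 76038349/37757378.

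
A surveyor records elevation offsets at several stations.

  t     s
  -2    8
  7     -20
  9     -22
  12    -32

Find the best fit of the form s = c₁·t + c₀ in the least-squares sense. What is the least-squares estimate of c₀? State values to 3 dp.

Compute the Gram sums: Σt·t = 278, Σt = 26, Σ1 = 4.
Moment sums: Σt·s = -738, Σs = -66.
AᵀA·[c₁, c₀]ᵀ = Aᵀs becomes [[278, 26]; [26, 4]]·[c₁, c₀]ᵀ = [-738, -66]ᵀ.
Δ = 278·4 − 26² = 436.
c₁ = ((-738)·4 − 26·(-66))/436 = -309/109; c₀ = (278·(-66) − 26·(-738))/436 = 210/109.

c₀ = 1.927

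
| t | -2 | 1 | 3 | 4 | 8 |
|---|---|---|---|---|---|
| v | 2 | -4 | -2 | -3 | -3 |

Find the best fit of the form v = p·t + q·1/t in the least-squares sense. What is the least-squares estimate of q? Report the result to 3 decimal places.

q = -3.522

XᵀX·[p, q]ᵀ = Xᵀv reads: 94·p + 5·q = -50;  5·p + (829/576)·q = -163/24.
(Σt·t = 94, Σt·1/t = 5, Σ1/t·1/t = 829/576, Σt·v = -50, Σ1/t·v = -163/24.)
det = 94·(829/576) − 5² = 31763/288.
p = ((-50)·(829/576) − 5·(-163/24))/(31763/288) = -10945/31763; q = (94·(-163/24) − 5·(-50))/(31763/288) = -111864/31763.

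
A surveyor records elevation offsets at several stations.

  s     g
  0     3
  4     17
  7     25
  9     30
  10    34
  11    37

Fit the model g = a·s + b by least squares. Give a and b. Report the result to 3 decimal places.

a = 3.021, b = 3.689

AᵀA·[a, b]ᵀ = Aᵀg reads: 367·a + 41·b = 1260;  41·a + 6·b = 146.
Δ = 367·6 − 41² = 521.
a = (1260·6 − 41·146)/521 = 1574/521; b = (367·146 − 41·1260)/521 = 1922/521.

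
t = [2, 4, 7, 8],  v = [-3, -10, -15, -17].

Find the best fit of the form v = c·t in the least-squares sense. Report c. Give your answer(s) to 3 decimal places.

Entries of AᵀA: Σt·t = 133.
Moment sums: Σt·v = -287.
Hence c = -287 / 133 ≈ -2.15789.

c = -2.158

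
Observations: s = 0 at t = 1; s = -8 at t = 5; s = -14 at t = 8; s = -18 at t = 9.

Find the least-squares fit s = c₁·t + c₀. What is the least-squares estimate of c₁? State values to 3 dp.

c₁ = -2.168

From the data, Σt·t = 171, Σt = 23, Σ1 = 4.
Moment sums: Σt·s = -314, Σs = -40.
Eliminating c₀: 4·(row 1) − 23·(row 2) gives 155·c₁ = 4·(-314) − 23·(-40) = -336, so c₁ = -336/155.
Then c₀ = ((-40) − 23·(-336/155))/4 = 382/155.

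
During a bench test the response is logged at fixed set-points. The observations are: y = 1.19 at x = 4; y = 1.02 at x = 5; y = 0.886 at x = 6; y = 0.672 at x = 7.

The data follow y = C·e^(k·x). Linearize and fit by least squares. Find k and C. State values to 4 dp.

k = -0.1855, C = 2.5578

Taking logs, ln y = k·x + ln C, so regress ln y on x.
Σx = 22.0000, Σ(x)² = 126.0000, Σln y = -0.3248, Σx·ln y = -2.7139.
Normal system: [[126.0000, 22.0000]; [22.0000, 4]]·[k, ln C]ᵀ = [-2.7139, -0.3248]ᵀ.
Slope k = (n·Σx·ln y − Σx·Σln y)/(n·Σ(x)² − (Σx)²) = (4·-2.7139 − 22.0000·-0.3248)/20.0000 = -0.18552; ln C = (Σln y − k·Σx)/n = 0.93916, so C = exp(0.93916) = 2.55783.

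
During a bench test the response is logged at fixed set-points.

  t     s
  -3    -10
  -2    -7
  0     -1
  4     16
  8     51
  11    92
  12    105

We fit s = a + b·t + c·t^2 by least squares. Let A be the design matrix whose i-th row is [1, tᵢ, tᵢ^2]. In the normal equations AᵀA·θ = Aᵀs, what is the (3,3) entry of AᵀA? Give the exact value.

39826

Row 3 ↔ basis t^2, column 3 ↔ basis t^2, so (AᵀA)_{3,3} = Σᵢ (t^2)·(t^2) = (9)·(9) + (4)·(4) + (0)·(0) + (16)·(16) + (64)·(64) + (121)·(121) + (144)·(144) = 39826.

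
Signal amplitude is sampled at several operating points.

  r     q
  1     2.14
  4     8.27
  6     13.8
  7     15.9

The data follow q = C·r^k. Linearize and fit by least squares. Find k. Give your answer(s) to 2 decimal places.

Taking logs, ln q = k·ln r + ln C, so regress ln q on ln r.
AᵀA = [[8.9188, 5.1240]; [5.1240, 4]], rhs = [13.0145, 8.2644]ᵀ  (here Σln r = 5.1240, Σ(ln r)² = 8.9188, Σln q = 8.2644, Σln r·ln q = 13.0145).
Slope k = (n·Σln r·ln q − Σln r·Σln q)/(n·Σ(ln r)² − (Σln r)²) = (4·13.0145 − 5.1240·8.2644)/9.4201 = 1.03093; ln C = (Σln q − k·Σln r)/n = 0.74550.

k = 1.03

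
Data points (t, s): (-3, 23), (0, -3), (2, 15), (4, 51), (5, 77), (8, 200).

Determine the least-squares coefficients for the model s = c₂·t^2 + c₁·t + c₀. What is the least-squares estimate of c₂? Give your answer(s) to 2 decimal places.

c₂ = 3.02

The normal system MᵀM·[c₂, c₁, c₀]ᵀ = Mᵀs is [[5074, 682, 118]; [682, 118, 16]; [118, 16, 6]]·[c₂, c₁, c₀]ᵀ = [15808, 2150, 363]ᵀ.
Row-reducing yields c₂ = 328315/108726, c₁ = 105041/108726, c₀ = -26508/18121.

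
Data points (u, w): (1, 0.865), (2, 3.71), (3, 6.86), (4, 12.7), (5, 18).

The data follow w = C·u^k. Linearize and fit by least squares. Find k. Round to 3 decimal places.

k = 1.881

Taking logs, ln w = k·ln u + ln C, so regress ln w on ln u.
AᵀA = [[6.1995, 4.7875]; [4.7875, 5]], rhs = [11.1996, 8.5237]ᵀ  (here Σln u = 4.7875, Σ(ln u)² = 6.1995, Σln w = 8.5237, Σln u·ln w = 11.1996).
Slope k = (n·Σln u·ln w − Σln u·Σln w)/(n·Σ(ln u)² − (Σln u)²) = (5·11.1996 − 4.7875·8.5237)/8.0774 = 1.88068; ln C = (Σln w − k·Σln u)/n = -0.09601.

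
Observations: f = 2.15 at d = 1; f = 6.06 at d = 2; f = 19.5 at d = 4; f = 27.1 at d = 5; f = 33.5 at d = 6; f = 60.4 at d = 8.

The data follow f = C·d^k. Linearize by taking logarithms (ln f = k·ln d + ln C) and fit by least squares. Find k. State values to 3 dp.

k = 1.589

Taking logs, ln f = k·ln d + ln C, so regress ln f on ln d.
Over the data: Σln d = 7.5601, Σ(ln d)² = 12.5270, Σln f = 16.4497, Σln d·ln f = 25.4967.
Normal system: [[12.5270, 7.5601]; [7.5601, 6]]·[k, ln C]ᵀ = [25.4967, 16.4497]ᵀ.
Solving (det = 18.0074): k = 1.58933, ln C = 0.73904.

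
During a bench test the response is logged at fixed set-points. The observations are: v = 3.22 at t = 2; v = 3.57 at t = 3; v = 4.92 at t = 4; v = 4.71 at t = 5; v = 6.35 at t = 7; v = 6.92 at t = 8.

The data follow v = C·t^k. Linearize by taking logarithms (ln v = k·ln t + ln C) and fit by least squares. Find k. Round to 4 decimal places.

k = 0.5648

With ln vᵢ as the transformed response and ln tᵢ as the regressor:
Over the data: Σln t = 8.8128, Σ(ln t)² = 14.3101, Σln v = 9.3678, Σln t·ln v = 14.5310.
Normal system: [[14.3101, 8.8128]; [8.8128, 6]]·[k, ln C]ᵀ = [14.5310, 9.3678]ᵀ.
Slope k = (n·Σln t·ln v − Σln t·Σln v)/(n·Σ(ln t)² − (Σln t)²) = (6·14.5310 − 8.8128·9.3678)/8.1947 = 0.56484; ln C = (Σln v − k·Σln t)/n = 0.73166.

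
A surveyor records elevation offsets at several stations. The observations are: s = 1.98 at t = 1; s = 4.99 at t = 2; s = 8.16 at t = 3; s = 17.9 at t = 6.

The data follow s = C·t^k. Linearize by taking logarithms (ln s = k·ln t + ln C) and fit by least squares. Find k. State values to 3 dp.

Taking logs, ln s = k·ln t + ln C, so regress ln s on ln t.
XᵀX = [[4.8978, 3.5835]; [3.5835, 4]], rhs = [8.5893, 7.2746]ᵀ  (here Σln t = 3.5835, Σ(ln t)² = 4.8978, Σln s = 7.2746, Σln t·ln s = 8.5893).
Δ = 4.8978·4 − (3.5835)² = 6.7496; k = (8.5893·4 − 3.5835·7.2746)/6.7496 = 1.22802, ln C = (4.8978·7.2746 − 3.5835·8.5893)/6.7496 = 0.71848.

k = 1.228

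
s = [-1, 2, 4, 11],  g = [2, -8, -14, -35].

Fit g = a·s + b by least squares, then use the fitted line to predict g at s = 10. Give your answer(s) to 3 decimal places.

With design matrix X, XᵀX = [[142, 16]; [16, 4]] and Xᵀg = [-459, -55]ᵀ.
Δ = 142·4 − 16² = 312.
a = ((-459)·4 − 16·(-55))/312 = -239/78; b = (142·(-55) − 16·(-459))/312 = -233/156.
At s = 10: ĝ = (-239/78)·(10) + (-233/156)·(1) = -1671/52.

ĝ = -32.135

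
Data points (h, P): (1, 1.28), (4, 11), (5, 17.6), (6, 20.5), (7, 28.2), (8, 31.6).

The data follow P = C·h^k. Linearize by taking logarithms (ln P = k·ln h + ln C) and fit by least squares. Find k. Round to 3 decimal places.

k = 1.565

Let Y = ln P. Fitting Y = k·ln h + ln C by least squares:
AᵀA = [[15.8331, 8.8128]; [8.8128, 6]], rhs = [27.0304, 15.3256]ᵀ  (here Σln h = 8.8128, Σ(ln h)² = 15.8331, Σln P = 15.3256, Σln h·ln P = 27.0304).
Slope k = (n·Σln h·ln P − Σln h·Σln P)/(n·Σ(ln h)² − (Σln h)²) = (6·27.0304 − 8.8128·15.3256)/17.3327 = 1.56472; ln C = (Σln P − k·Σln h)/n = 0.25598.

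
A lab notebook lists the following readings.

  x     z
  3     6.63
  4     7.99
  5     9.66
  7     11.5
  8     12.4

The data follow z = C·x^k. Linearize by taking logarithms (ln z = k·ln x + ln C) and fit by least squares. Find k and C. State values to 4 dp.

k = 0.6411, C = 3.3153

Let Y = ln z. Fitting Y = k·ln x + ln C by least squares:
Σln x = 8.1197, Σ(ln x)² = 13.8297, Σln z = 11.1978, Σln x·ln z = 18.5973.
Normal system: [[13.8297, 8.1197]; [8.1197, 5]]·[k, ln C]ᵀ = [18.5973, 11.1978]ᵀ.
Slope k = (n·Σln x·ln z − Σln x·Σln z)/(n·Σ(ln x)² − (Σln x)²) = (5·18.5973 − 8.1197·11.1978)/3.2190 = 0.64105; ln C = (Σln z − k·Σln x)/n = 1.19854, so C = exp(1.19854) = 3.31527.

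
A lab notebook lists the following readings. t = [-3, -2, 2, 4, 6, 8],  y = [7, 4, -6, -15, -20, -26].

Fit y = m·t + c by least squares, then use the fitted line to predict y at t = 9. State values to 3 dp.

Forming XᵀX = [[133, 15]; [15, 6]] and Xᵀy = [-429, -56]ᵀ gives XᵀX·[m, c]ᵀ = Xᵀy.
Δ = 133·6 − 15² = 573.
m = ((-429)·6 − 15·(-56))/573 = -578/191; c = (133·(-56) − 15·(-429))/573 = -1013/573.
At t = 9: ŷ = (-578/191)·(9) + (-1013/573)·(1) = -16619/573.

ŷ = -29.003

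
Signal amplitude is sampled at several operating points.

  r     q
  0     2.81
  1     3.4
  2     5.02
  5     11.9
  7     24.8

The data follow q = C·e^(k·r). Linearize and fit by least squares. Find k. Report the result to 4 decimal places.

Let Y = ln q. Fitting Y = k·r + ln C by least squares:
Σr = 15.0000, Σ(r)² = 79.0000, Σln q = 9.5578, Σr·ln q = 39.3092.
Equations: 79.0000·k + 15.0000·ln C = 39.3092;  15.0000·k + 5·ln C = 9.5578.
Slope k = (n·Σr·ln q − Σr·Σln q)/(n·Σ(r)² − (Σr)²) = (5·39.3092 − 15.0000·9.5578)/170.0000 = 0.31282; ln C = (Σln q − k·Σr)/n = 0.97309.

k = 0.3128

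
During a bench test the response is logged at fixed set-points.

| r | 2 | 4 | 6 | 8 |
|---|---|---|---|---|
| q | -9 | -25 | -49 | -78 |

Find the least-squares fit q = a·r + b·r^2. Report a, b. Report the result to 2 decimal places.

The normal system XᵀX·[a, b]ᵀ = Xᵀq is [[120, 800]; [800, 5664]]·[a, b]ᵀ = [-1036, -7192]ᵀ.
Δ = 120·5664 − 800² = 39680.
a = ((-1036)·5664 − 800·(-7192))/39680 = -893/310; b = (120·(-7192) − 800·(-1036))/39680 = -107/124.

a = -2.88, b = -0.86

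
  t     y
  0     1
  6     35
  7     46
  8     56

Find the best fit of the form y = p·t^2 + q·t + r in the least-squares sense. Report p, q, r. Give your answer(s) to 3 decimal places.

Forming MᵀM = [[7793, 1071, 149]; [1071, 149, 21]; [149, 21, 4]] and Mᵀy = [7098, 980, 138]ᵀ gives MᵀM·[p, q, r]ᵀ = Mᵀy.
Row-reducing yields p = 831/1412, q = 15589/7060, r = 3477/3530.

p = 0.589, q = 2.208, r = 0.985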